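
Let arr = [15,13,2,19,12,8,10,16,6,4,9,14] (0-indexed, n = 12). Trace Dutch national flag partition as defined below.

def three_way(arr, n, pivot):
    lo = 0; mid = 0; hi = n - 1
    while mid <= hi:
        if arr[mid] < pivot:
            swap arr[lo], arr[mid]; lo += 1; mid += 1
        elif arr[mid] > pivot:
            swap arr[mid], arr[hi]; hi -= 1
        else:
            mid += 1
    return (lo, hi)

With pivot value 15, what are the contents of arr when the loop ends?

pivot = 15; lo=0, mid=0, hi=11
arr[mid]=15=15: mid=1
arr[mid]=13<15: swap arr[0],arr[1]; lo=1,mid=2 → [13,15,2,19,12,8,10,16,6,4,9,14]
arr[mid]=2<15: swap arr[1],arr[2]; lo=2,mid=3 → [13,2,15,19,12,8,10,16,6,4,9,14]
arr[mid]=19>15: swap arr[3],arr[11]; hi=10 → [13,2,15,14,12,8,10,16,6,4,9,19]
arr[mid]=14<15: swap arr[2],arr[3]; lo=3,mid=4 → [13,2,14,15,12,8,10,16,6,4,9,19]
arr[mid]=12<15: swap arr[3],arr[4]; lo=4,mid=5 → [13,2,14,12,15,8,10,16,6,4,9,19]
arr[mid]=8<15: swap arr[4],arr[5]; lo=5,mid=6 → [13,2,14,12,8,15,10,16,6,4,9,19]
arr[mid]=10<15: swap arr[5],arr[6]; lo=6,mid=7 → [13,2,14,12,8,10,15,16,6,4,9,19]
arr[mid]=16>15: swap arr[7],arr[10]; hi=9 → [13,2,14,12,8,10,15,9,6,4,16,19]
arr[mid]=9<15: swap arr[6],arr[7]; lo=7,mid=8 → [13,2,14,12,8,10,9,15,6,4,16,19]
arr[mid]=6<15: swap arr[7],arr[8]; lo=8,mid=9 → [13,2,14,12,8,10,9,6,15,4,16,19]
arr[mid]=4<15: swap arr[8],arr[9]; lo=9,mid=10 → [13,2,14,12,8,10,9,6,4,15,16,19]
end: lo=9, hi=9; arr = [13,2,14,12,8,10,9,6,4,15,16,19]

[13,2,14,12,8,10,9,6,4,15,16,19]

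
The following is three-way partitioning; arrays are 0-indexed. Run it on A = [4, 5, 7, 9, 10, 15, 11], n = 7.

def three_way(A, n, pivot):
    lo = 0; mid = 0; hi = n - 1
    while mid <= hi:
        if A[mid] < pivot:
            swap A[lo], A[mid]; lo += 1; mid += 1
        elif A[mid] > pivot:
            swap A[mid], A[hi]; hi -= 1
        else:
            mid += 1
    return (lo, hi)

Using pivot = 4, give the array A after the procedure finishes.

pivot = 4; lo=0, mid=0, hi=6
A[mid]=4=4: mid=1
A[mid]=5>4: swap A[1],A[6]; hi=5 → [4, 11, 7, 9, 10, 15, 5]
A[mid]=11>4: swap A[1],A[5]; hi=4 → [4, 15, 7, 9, 10, 11, 5]
A[mid]=15>4: swap A[1],A[4]; hi=3 → [4, 10, 7, 9, 15, 11, 5]
A[mid]=10>4: swap A[1],A[3]; hi=2 → [4, 9, 7, 10, 15, 11, 5]
A[mid]=9>4: swap A[1],A[2]; hi=1 → [4, 7, 9, 10, 15, 11, 5]
A[mid]=7>4: swap A[1],A[1]; hi=0 → [4, 7, 9, 10, 15, 11, 5]
end: lo=0, hi=0; A = [4, 7, 9, 10, 15, 11, 5]

[4, 7, 9, 10, 15, 11, 5]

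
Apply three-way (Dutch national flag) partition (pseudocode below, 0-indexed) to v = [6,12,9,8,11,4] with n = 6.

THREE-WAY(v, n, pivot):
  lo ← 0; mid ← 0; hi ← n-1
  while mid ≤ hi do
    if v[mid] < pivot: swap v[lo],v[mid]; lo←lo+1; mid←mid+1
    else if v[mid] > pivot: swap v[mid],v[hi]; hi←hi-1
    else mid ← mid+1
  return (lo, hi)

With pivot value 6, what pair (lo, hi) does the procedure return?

(1, 1)

pivot = 6; lo=0, mid=0, hi=5
v[mid]=6=6: mid=1
v[mid]=12>6: swap v[1],v[5]; hi=4 → [6,4,9,8,11,12]
v[mid]=4<6: swap v[0],v[1]; lo=1,mid=2 → [4,6,9,8,11,12]
v[mid]=9>6: swap v[2],v[4]; hi=3 → [4,6,11,8,9,12]
v[mid]=11>6: swap v[2],v[3]; hi=2 → [4,6,8,11,9,12]
v[mid]=8>6: swap v[2],v[2]; hi=1 → [4,6,8,11,9,12]
end: lo=1, hi=1; v = [4,6,8,11,9,12]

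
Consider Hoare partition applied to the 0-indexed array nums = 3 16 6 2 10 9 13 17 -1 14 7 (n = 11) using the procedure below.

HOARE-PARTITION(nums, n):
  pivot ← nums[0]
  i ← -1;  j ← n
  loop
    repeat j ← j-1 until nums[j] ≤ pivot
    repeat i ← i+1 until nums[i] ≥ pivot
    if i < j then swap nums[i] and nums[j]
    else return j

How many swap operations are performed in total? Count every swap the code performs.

pivot = nums[0] = 3; i = -1, j = 11
j→8 (nums[8]=-1≤3), i→0 (nums[0]=3≥3); i<j, swap → -1 16 6 2 10 9 13 17 3 14 7
j→3 (nums[3]=2≤3), i→1 (nums[1]=16≥3); i<j, swap → -1 2 6 16 10 9 13 17 3 14 7
j→1, i→2; i≥j, return j=1. nums = -1 2 6 16 10 9 13 17 3 14 7

2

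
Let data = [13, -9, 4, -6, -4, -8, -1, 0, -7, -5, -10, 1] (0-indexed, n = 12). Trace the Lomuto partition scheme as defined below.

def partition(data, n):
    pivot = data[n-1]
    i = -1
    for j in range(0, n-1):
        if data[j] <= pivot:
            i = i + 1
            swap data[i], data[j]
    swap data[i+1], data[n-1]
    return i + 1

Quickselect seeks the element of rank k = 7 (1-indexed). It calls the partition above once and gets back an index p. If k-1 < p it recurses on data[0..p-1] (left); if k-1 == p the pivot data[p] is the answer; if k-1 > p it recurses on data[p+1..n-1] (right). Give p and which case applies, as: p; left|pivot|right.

pivot=1, i=-1
j=0: 13>1, skip
j=1: -9≤1, i=0, swap(0,1) ⇒ [-9, 13, 4, -6, -4, -8, -1, 0, -7, -5, -10, 1]
j=2: 4>1, skip
j=3: -6≤1, i=1, swap(1,3) ⇒ [-9, -6, 4, 13, -4, -8, -1, 0, -7, -5, -10, 1]
j=4: -4≤1, i=2, swap(2,4) ⇒ [-9, -6, -4, 13, 4, -8, -1, 0, -7, -5, -10, 1]
j=5: -8≤1, i=3, swap(3,5) ⇒ [-9, -6, -4, -8, 4, 13, -1, 0, -7, -5, -10, 1]
j=6: -1≤1, i=4, swap(4,6) ⇒ [-9, -6, -4, -8, -1, 13, 4, 0, -7, -5, -10, 1]
j=7: 0≤1, i=5, swap(5,7) ⇒ [-9, -6, -4, -8, -1, 0, 4, 13, -7, -5, -10, 1]
j=8: -7≤1, i=6, swap(6,8) ⇒ [-9, -6, -4, -8, -1, 0, -7, 13, 4, -5, -10, 1]
j=9: -5≤1, i=7, swap(7,9) ⇒ [-9, -6, -4, -8, -1, 0, -7, -5, 4, 13, -10, 1]
j=10: -10≤1, i=8, swap(8,10) ⇒ [-9, -6, -4, -8, -1, 0, -7, -5, -10, 13, 4, 1]
swap(9,11) ⇒ [-9, -6, -4, -8, -1, 0, -7, -5, -10, 1, 4, 13]; return 9
p = 9; k-1 = 6 < 9 ⇒ left

9; left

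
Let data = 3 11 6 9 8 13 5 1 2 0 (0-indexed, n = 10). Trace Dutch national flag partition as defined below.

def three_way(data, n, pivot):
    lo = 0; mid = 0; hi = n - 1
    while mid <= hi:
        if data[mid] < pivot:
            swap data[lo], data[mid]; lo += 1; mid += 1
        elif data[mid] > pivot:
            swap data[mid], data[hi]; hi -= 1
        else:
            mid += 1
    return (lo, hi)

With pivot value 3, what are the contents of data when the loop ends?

0 2 1 3 13 5 8 9 6 11

lo=0 mid=0 hi=9
3=3: mid=1
11>3: swap(1,9), hi=8 ⇒ 3 0 6 9 8 13 5 1 2 11
0<3: swap(0,1), lo=1 mid=2 ⇒ 0 3 6 9 8 13 5 1 2 11
6>3: swap(2,8), hi=7 ⇒ 0 3 2 9 8 13 5 1 6 11
2<3: swap(1,2), lo=2 mid=3 ⇒ 0 2 3 9 8 13 5 1 6 11
9>3: swap(3,7), hi=6 ⇒ 0 2 3 1 8 13 5 9 6 11
1<3: swap(2,3), lo=3 mid=4 ⇒ 0 2 1 3 8 13 5 9 6 11
8>3: swap(4,6), hi=5 ⇒ 0 2 1 3 5 13 8 9 6 11
5>3: swap(4,5), hi=4 ⇒ 0 2 1 3 13 5 8 9 6 11
13>3: swap(4,4), hi=3 ⇒ 0 2 1 3 13 5 8 9 6 11
done. lo=3 hi=3; data=0 2 1 3 13 5 8 9 6 11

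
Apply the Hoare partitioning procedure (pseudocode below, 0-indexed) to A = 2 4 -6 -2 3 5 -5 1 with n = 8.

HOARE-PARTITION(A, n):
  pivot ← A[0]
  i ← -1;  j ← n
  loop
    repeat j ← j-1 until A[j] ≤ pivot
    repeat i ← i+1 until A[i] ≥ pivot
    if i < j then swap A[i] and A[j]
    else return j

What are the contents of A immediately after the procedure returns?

pivot = A[0] = 2; i = -1, j = 8
j→7 (A[7]=1≤2), i→0 (A[0]=2≥2); i<j, swap → 1 4 -6 -2 3 5 -5 2
j→6 (A[6]=-5≤2), i→1 (A[1]=4≥2); i<j, swap → 1 -5 -6 -2 3 5 4 2
j→3, i→4; i≥j, return j=3. A = 1 -5 -6 -2 3 5 4 2

1 -5 -6 -2 3 5 4 2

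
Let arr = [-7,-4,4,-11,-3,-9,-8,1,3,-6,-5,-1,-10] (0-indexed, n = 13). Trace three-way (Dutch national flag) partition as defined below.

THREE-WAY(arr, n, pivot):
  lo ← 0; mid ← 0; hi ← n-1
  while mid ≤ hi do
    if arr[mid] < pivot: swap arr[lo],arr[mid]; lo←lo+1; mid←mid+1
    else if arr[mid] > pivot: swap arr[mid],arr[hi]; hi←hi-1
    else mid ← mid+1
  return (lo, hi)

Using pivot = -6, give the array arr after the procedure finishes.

[-7,-10,-11,-8,-9,-6,1,3,-3,-5,-1,4,-4]

lo=0 mid=0 hi=12
-7<-6: swap(0,0), lo=1 mid=1 ⇒ [-7,-4,4,-11,-3,-9,-8,1,3,-6,-5,-1,-10]
-4>-6: swap(1,12), hi=11 ⇒ [-7,-10,4,-11,-3,-9,-8,1,3,-6,-5,-1,-4]
-10<-6: swap(1,1), lo=2 mid=2 ⇒ [-7,-10,4,-11,-3,-9,-8,1,3,-6,-5,-1,-4]
4>-6: swap(2,11), hi=10 ⇒ [-7,-10,-1,-11,-3,-9,-8,1,3,-6,-5,4,-4]
-1>-6: swap(2,10), hi=9 ⇒ [-7,-10,-5,-11,-3,-9,-8,1,3,-6,-1,4,-4]
-5>-6: swap(2,9), hi=8 ⇒ [-7,-10,-6,-11,-3,-9,-8,1,3,-5,-1,4,-4]
-6=-6: mid=3
-11<-6: swap(2,3), lo=3 mid=4 ⇒ [-7,-10,-11,-6,-3,-9,-8,1,3,-5,-1,4,-4]
-3>-6: swap(4,8), hi=7 ⇒ [-7,-10,-11,-6,3,-9,-8,1,-3,-5,-1,4,-4]
3>-6: swap(4,7), hi=6 ⇒ [-7,-10,-11,-6,1,-9,-8,3,-3,-5,-1,4,-4]
1>-6: swap(4,6), hi=5 ⇒ [-7,-10,-11,-6,-8,-9,1,3,-3,-5,-1,4,-4]
-8<-6: swap(3,4), lo=4 mid=5 ⇒ [-7,-10,-11,-8,-6,-9,1,3,-3,-5,-1,4,-4]
-9<-6: swap(4,5), lo=5 mid=6 ⇒ [-7,-10,-11,-8,-9,-6,1,3,-3,-5,-1,4,-4]
done. lo=5 hi=5; arr=[-7,-10,-11,-8,-9,-6,1,3,-3,-5,-1,4,-4]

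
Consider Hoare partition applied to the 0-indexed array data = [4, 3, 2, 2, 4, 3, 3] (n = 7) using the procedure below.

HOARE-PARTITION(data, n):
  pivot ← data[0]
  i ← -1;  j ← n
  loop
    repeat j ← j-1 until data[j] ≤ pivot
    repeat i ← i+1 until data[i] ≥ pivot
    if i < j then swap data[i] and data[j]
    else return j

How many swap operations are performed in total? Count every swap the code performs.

pivot = data[0] = 4; i = -1, j = 7
j→6 (data[6]=3≤4), i→0 (data[0]=4≥4); i<j, swap → [3, 3, 2, 2, 4, 3, 4]
j→5 (data[5]=3≤4), i→4 (data[4]=4≥4); i<j, swap → [3, 3, 2, 2, 3, 4, 4]
j→4, i→5; i≥j, return j=4. data = [3, 3, 2, 2, 3, 4, 4]

2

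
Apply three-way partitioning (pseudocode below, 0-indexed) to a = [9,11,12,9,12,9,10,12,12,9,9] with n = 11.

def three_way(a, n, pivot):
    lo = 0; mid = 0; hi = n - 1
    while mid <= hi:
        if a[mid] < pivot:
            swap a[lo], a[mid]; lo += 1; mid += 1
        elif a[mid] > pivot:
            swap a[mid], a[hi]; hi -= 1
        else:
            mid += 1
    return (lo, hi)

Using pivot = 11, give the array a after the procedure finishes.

[9,9,9,9,9,10,11,12,12,12,12]

pivot = 11; lo=0, mid=0, hi=10
a[mid]=9<11: swap a[0],a[0]; lo=1,mid=1 → [9,11,12,9,12,9,10,12,12,9,9]
a[mid]=11=11: mid=2
a[mid]=12>11: swap a[2],a[10]; hi=9 → [9,11,9,9,12,9,10,12,12,9,12]
a[mid]=9<11: swap a[1],a[2]; lo=2,mid=3 → [9,9,11,9,12,9,10,12,12,9,12]
a[mid]=9<11: swap a[2],a[3]; lo=3,mid=4 → [9,9,9,11,12,9,10,12,12,9,12]
a[mid]=12>11: swap a[4],a[9]; hi=8 → [9,9,9,11,9,9,10,12,12,12,12]
a[mid]=9<11: swap a[3],a[4]; lo=4,mid=5 → [9,9,9,9,11,9,10,12,12,12,12]
a[mid]=9<11: swap a[4],a[5]; lo=5,mid=6 → [9,9,9,9,9,11,10,12,12,12,12]
a[mid]=10<11: swap a[5],a[6]; lo=6,mid=7 → [9,9,9,9,9,10,11,12,12,12,12]
a[mid]=12>11: swap a[7],a[8]; hi=7 → [9,9,9,9,9,10,11,12,12,12,12]
a[mid]=12>11: swap a[7],a[7]; hi=6 → [9,9,9,9,9,10,11,12,12,12,12]
end: lo=6, hi=6; a = [9,9,9,9,9,10,11,12,12,12,12]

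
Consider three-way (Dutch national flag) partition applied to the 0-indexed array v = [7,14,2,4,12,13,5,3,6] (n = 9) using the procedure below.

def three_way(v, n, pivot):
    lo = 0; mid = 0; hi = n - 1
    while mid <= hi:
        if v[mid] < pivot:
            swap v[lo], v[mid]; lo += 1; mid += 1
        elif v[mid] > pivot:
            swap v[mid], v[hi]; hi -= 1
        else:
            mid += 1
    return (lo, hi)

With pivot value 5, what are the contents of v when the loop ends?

[3,2,4,5,13,12,14,6,7]

lo=0 mid=0 hi=8
7>5: swap(0,8), hi=7 ⇒ [6,14,2,4,12,13,5,3,7]
6>5: swap(0,7), hi=6 ⇒ [3,14,2,4,12,13,5,6,7]
3<5: swap(0,0), lo=1 mid=1 ⇒ [3,14,2,4,12,13,5,6,7]
14>5: swap(1,6), hi=5 ⇒ [3,5,2,4,12,13,14,6,7]
5=5: mid=2
2<5: swap(1,2), lo=2 mid=3 ⇒ [3,2,5,4,12,13,14,6,7]
4<5: swap(2,3), lo=3 mid=4 ⇒ [3,2,4,5,12,13,14,6,7]
12>5: swap(4,5), hi=4 ⇒ [3,2,4,5,13,12,14,6,7]
13>5: swap(4,4), hi=3 ⇒ [3,2,4,5,13,12,14,6,7]
done. lo=3 hi=3; v=[3,2,4,5,13,12,14,6,7]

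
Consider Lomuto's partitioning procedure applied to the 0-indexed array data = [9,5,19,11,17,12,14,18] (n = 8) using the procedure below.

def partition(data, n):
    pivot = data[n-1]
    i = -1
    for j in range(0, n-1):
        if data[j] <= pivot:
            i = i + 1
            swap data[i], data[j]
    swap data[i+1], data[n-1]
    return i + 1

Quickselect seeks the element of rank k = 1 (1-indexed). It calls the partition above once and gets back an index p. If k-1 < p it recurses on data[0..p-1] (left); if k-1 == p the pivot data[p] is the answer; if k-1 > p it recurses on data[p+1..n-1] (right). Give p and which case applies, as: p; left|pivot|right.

6; left

pivot = data[7] = 18; i = -1
j=0: data[0]=9 ≤ 18 → i=0, swap data[0],data[0] (no change) → [9,5,19,11,17,12,14,18]
j=1: data[1]=5 ≤ 18 → i=1, swap data[1],data[1] (no change) → [9,5,19,11,17,12,14,18]
j=2: data[2]=19 > 18 → no swap
j=3: data[3]=11 ≤ 18 → i=2, swap data[2],data[3] → [9,5,11,19,17,12,14,18]
j=4: data[4]=17 ≤ 18 → i=3, swap data[3],data[4] → [9,5,11,17,19,12,14,18]
j=5: data[5]=12 ≤ 18 → i=4, swap data[4],data[5] → [9,5,11,17,12,19,14,18]
j=6: data[6]=14 ≤ 18 → i=5, swap data[5],data[6] → [9,5,11,17,12,14,19,18]
final swap data[6],data[7] → [9,5,11,17,12,14,18,19]; return 6
p = 6; k-1 = 0 < 6 ⇒ left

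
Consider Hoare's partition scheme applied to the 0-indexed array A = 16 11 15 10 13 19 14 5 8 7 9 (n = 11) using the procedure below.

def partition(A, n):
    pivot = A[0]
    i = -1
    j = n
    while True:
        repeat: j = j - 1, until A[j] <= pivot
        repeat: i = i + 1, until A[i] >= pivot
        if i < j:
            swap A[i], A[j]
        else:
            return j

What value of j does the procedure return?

pivot=16
j stops at 10 (9), i stops at 0 (16); swap ⇒ 9 11 15 10 13 19 14 5 8 7 16
j stops at 9 (7), i stops at 5 (19); swap ⇒ 9 11 15 10 13 7 14 5 8 19 16
j stops at 8, i stops at 9; i≥j ⇒ return 8. A=9 11 15 10 13 7 14 5 8 19 16

8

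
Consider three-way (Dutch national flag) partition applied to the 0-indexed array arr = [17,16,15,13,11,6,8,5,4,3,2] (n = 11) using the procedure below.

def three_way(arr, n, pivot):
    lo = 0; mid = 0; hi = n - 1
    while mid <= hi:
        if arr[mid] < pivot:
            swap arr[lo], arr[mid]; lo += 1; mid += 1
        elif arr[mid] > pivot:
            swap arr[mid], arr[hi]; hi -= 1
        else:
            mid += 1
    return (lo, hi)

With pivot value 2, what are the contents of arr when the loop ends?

lo=0 mid=0 hi=10
17>2: swap(0,10), hi=9 ⇒ [2,16,15,13,11,6,8,5,4,3,17]
2=2: mid=1
16>2: swap(1,9), hi=8 ⇒ [2,3,15,13,11,6,8,5,4,16,17]
3>2: swap(1,8), hi=7 ⇒ [2,4,15,13,11,6,8,5,3,16,17]
4>2: swap(1,7), hi=6 ⇒ [2,5,15,13,11,6,8,4,3,16,17]
5>2: swap(1,6), hi=5 ⇒ [2,8,15,13,11,6,5,4,3,16,17]
8>2: swap(1,5), hi=4 ⇒ [2,6,15,13,11,8,5,4,3,16,17]
6>2: swap(1,4), hi=3 ⇒ [2,11,15,13,6,8,5,4,3,16,17]
11>2: swap(1,3), hi=2 ⇒ [2,13,15,11,6,8,5,4,3,16,17]
13>2: swap(1,2), hi=1 ⇒ [2,15,13,11,6,8,5,4,3,16,17]
15>2: swap(1,1), hi=0 ⇒ [2,15,13,11,6,8,5,4,3,16,17]
done. lo=0 hi=0; arr=[2,15,13,11,6,8,5,4,3,16,17]

[2,15,13,11,6,8,5,4,3,16,17]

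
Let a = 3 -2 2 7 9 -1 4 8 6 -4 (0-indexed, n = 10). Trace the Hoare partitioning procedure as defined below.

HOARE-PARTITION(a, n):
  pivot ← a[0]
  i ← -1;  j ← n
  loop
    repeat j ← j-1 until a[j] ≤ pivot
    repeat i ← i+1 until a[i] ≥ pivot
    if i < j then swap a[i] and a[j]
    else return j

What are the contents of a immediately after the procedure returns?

-4 -2 2 -1 9 7 4 8 6 3

pivot = a[0] = 3; i = -1, j = 10
j→9 (a[9]=-4≤3), i→0 (a[0]=3≥3); i<j, swap → -4 -2 2 7 9 -1 4 8 6 3
j→5 (a[5]=-1≤3), i→3 (a[3]=7≥3); i<j, swap → -4 -2 2 -1 9 7 4 8 6 3
j→3, i→4; i≥j, return j=3. a = -4 -2 2 -1 9 7 4 8 6 3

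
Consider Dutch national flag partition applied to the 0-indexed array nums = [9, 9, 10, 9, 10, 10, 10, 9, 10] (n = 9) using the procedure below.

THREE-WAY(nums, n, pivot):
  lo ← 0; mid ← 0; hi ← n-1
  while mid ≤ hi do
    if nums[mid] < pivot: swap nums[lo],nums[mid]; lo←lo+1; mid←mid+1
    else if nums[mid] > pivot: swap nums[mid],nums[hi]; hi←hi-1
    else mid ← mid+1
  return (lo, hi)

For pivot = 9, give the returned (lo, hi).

(0, 3)

pivot = 9; lo=0, mid=0, hi=8
nums[mid]=9=9: mid=1
nums[mid]=9=9: mid=2
nums[mid]=10>9: swap nums[2],nums[8]; hi=7 → [9, 9, 10, 9, 10, 10, 10, 9, 10]
nums[mid]=10>9: swap nums[2],nums[7]; hi=6 → [9, 9, 9, 9, 10, 10, 10, 10, 10]
nums[mid]=9=9: mid=3
nums[mid]=9=9: mid=4
nums[mid]=10>9: swap nums[4],nums[6]; hi=5 → [9, 9, 9, 9, 10, 10, 10, 10, 10]
nums[mid]=10>9: swap nums[4],nums[5]; hi=4 → [9, 9, 9, 9, 10, 10, 10, 10, 10]
nums[mid]=10>9: swap nums[4],nums[4]; hi=3 → [9, 9, 9, 9, 10, 10, 10, 10, 10]
end: lo=0, hi=3; nums = [9, 9, 9, 9, 10, 10, 10, 10, 10]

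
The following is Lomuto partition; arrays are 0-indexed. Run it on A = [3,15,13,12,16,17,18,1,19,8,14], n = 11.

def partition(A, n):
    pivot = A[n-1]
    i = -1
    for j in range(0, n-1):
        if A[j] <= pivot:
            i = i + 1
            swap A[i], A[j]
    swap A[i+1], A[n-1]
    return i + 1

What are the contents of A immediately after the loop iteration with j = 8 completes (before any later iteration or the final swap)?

pivot = A[10] = 14; i = -1
j=0: A[0]=3 ≤ 14 → i=0, swap A[0],A[0] (no change) → [3,15,13,12,16,17,18,1,19,8,14]
j=1: A[1]=15 > 14 → no swap
j=2: A[2]=13 ≤ 14 → i=1, swap A[1],A[2] → [3,13,15,12,16,17,18,1,19,8,14]
j=3: A[3]=12 ≤ 14 → i=2, swap A[2],A[3] → [3,13,12,15,16,17,18,1,19,8,14]
j=4: A[4]=16 > 14 → no swap
j=5: A[5]=17 > 14 → no swap
j=6: A[6]=18 > 14 → no swap
j=7: A[7]=1 ≤ 14 → i=3, swap A[3],A[7] → [3,13,12,1,16,17,18,15,19,8,14]
j=8: A[8]=19 > 14 → no swap
(after j=8) A = [3,13,12,1,16,17,18,15,19,8,14]

[3,13,12,1,16,17,18,15,19,8,14]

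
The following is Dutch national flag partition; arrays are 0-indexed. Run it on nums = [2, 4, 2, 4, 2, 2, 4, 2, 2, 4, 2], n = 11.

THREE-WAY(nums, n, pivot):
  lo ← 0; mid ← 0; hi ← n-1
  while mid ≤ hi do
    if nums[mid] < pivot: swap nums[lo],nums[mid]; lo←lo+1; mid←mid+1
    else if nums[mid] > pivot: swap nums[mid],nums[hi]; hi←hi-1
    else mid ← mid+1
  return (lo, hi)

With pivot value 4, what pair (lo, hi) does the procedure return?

(7, 10)

pivot = 4; lo=0, mid=0, hi=10
nums[mid]=2<4: swap nums[0],nums[0]; lo=1,mid=1 → [2, 4, 2, 4, 2, 2, 4, 2, 2, 4, 2]
nums[mid]=4=4: mid=2
nums[mid]=2<4: swap nums[1],nums[2]; lo=2,mid=3 → [2, 2, 4, 4, 2, 2, 4, 2, 2, 4, 2]
nums[mid]=4=4: mid=4
nums[mid]=2<4: swap nums[2],nums[4]; lo=3,mid=5 → [2, 2, 2, 4, 4, 2, 4, 2, 2, 4, 2]
nums[mid]=2<4: swap nums[3],nums[5]; lo=4,mid=6 → [2, 2, 2, 2, 4, 4, 4, 2, 2, 4, 2]
nums[mid]=4=4: mid=7
nums[mid]=2<4: swap nums[4],nums[7]; lo=5,mid=8 → [2, 2, 2, 2, 2, 4, 4, 4, 2, 4, 2]
nums[mid]=2<4: swap nums[5],nums[8]; lo=6,mid=9 → [2, 2, 2, 2, 2, 2, 4, 4, 4, 4, 2]
nums[mid]=4=4: mid=10
nums[mid]=2<4: swap nums[6],nums[10]; lo=7,mid=11 → [2, 2, 2, 2, 2, 2, 2, 4, 4, 4, 4]
end: lo=7, hi=10; nums = [2, 2, 2, 2, 2, 2, 2, 4, 4, 4, 4]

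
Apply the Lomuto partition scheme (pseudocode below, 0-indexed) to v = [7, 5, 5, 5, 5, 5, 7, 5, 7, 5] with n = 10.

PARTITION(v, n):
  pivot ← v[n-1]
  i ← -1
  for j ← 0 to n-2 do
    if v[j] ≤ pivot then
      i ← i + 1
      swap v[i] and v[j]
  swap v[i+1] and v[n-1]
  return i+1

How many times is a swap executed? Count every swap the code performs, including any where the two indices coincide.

pivot = v[9] = 5; i = -1
j=0: v[0]=7 > 5 → no swap
j=1: v[1]=5 ≤ 5 → i=0, swap v[0],v[1] → [5, 7, 5, 5, 5, 5, 7, 5, 7, 5]
j=2: v[2]=5 ≤ 5 → i=1, swap v[1],v[2] → [5, 5, 7, 5, 5, 5, 7, 5, 7, 5]
j=3: v[3]=5 ≤ 5 → i=2, swap v[2],v[3] → [5, 5, 5, 7, 5, 5, 7, 5, 7, 5]
j=4: v[4]=5 ≤ 5 → i=3, swap v[3],v[4] → [5, 5, 5, 5, 7, 5, 7, 5, 7, 5]
j=5: v[5]=5 ≤ 5 → i=4, swap v[4],v[5] → [5, 5, 5, 5, 5, 7, 7, 5, 7, 5]
j=6: v[6]=7 > 5 → no swap
j=7: v[7]=5 ≤ 5 → i=5, swap v[5],v[7] → [5, 5, 5, 5, 5, 5, 7, 7, 7, 5]
j=8: v[8]=7 > 5 → no swap
final swap v[6],v[9] → [5, 5, 5, 5, 5, 5, 5, 7, 7, 7]; return 6

7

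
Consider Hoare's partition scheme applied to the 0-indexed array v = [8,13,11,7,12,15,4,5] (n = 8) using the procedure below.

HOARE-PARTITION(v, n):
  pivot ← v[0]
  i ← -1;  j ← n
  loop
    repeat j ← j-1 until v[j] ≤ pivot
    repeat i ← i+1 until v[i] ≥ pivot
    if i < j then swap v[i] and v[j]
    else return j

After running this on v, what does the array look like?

pivot=8
j stops at 7 (5), i stops at 0 (8); swap ⇒ [5,13,11,7,12,15,4,8]
j stops at 6 (4), i stops at 1 (13); swap ⇒ [5,4,11,7,12,15,13,8]
j stops at 3 (7), i stops at 2 (11); swap ⇒ [5,4,7,11,12,15,13,8]
j stops at 2, i stops at 3; i≥j ⇒ return 2. v=[5,4,7,11,12,15,13,8]

[5,4,7,11,12,15,13,8]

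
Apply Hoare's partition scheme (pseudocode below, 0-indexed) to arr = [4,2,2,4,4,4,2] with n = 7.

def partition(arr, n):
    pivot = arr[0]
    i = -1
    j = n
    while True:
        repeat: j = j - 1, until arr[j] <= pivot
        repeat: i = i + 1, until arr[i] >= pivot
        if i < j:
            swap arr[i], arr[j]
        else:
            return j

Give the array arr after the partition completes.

[2,2,2,4,4,4,4]

pivot=4
j stops at 6 (2), i stops at 0 (4); swap ⇒ [2,2,2,4,4,4,4]
j stops at 5 (4), i stops at 3 (4); swap ⇒ [2,2,2,4,4,4,4]
j stops at 4, i stops at 4; i≥j ⇒ return 4. arr=[2,2,2,4,4,4,4]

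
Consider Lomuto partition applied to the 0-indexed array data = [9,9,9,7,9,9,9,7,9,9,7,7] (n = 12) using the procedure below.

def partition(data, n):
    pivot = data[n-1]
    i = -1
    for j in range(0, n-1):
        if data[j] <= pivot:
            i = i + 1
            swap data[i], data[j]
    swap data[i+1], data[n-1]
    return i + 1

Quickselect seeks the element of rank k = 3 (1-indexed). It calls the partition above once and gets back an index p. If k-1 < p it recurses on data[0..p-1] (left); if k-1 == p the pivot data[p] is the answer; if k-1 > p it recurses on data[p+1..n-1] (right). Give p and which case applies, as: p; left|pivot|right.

3; left

pivot=7, i=-1
j=0: 9>7, skip
j=1: 9>7, skip
j=2: 9>7, skip
j=3: 7≤7, i=0, swap(0,3) ⇒ [7,9,9,9,9,9,9,7,9,9,7,7]
j=4: 9>7, skip
j=5: 9>7, skip
j=6: 9>7, skip
j=7: 7≤7, i=1, swap(1,7) ⇒ [7,7,9,9,9,9,9,9,9,9,7,7]
j=8: 9>7, skip
j=9: 9>7, skip
j=10: 7≤7, i=2, swap(2,10) ⇒ [7,7,7,9,9,9,9,9,9,9,9,7]
swap(3,11) ⇒ [7,7,7,7,9,9,9,9,9,9,9,9]; return 3
p = 3; k-1 = 2 < 3 ⇒ left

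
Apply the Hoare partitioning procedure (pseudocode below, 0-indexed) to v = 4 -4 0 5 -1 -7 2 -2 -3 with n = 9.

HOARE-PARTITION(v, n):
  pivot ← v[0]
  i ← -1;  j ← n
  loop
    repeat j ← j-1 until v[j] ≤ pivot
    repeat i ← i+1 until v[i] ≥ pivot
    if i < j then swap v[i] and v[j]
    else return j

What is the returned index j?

pivot=4
j stops at 8 (-3), i stops at 0 (4); swap ⇒ -3 -4 0 5 -1 -7 2 -2 4
j stops at 7 (-2), i stops at 3 (5); swap ⇒ -3 -4 0 -2 -1 -7 2 5 4
j stops at 6, i stops at 7; i≥j ⇒ return 6. v=-3 -4 0 -2 -1 -7 2 5 4

6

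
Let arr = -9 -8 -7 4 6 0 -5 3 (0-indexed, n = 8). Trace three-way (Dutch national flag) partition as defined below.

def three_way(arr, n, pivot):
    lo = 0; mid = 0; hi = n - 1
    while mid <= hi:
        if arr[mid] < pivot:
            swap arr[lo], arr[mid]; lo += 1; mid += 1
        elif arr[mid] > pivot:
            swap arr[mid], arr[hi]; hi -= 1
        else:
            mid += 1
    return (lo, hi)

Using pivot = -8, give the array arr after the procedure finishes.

-9 -8 4 6 0 -5 3 -7

lo=0 mid=0 hi=7
-9<-8: swap(0,0), lo=1 mid=1 ⇒ -9 -8 -7 4 6 0 -5 3
-8=-8: mid=2
-7>-8: swap(2,7), hi=6 ⇒ -9 -8 3 4 6 0 -5 -7
3>-8: swap(2,6), hi=5 ⇒ -9 -8 -5 4 6 0 3 -7
-5>-8: swap(2,5), hi=4 ⇒ -9 -8 0 4 6 -5 3 -7
0>-8: swap(2,4), hi=3 ⇒ -9 -8 6 4 0 -5 3 -7
6>-8: swap(2,3), hi=2 ⇒ -9 -8 4 6 0 -5 3 -7
4>-8: swap(2,2), hi=1 ⇒ -9 -8 4 6 0 -5 3 -7
done. lo=1 hi=1; arr=-9 -8 4 6 0 -5 3 -7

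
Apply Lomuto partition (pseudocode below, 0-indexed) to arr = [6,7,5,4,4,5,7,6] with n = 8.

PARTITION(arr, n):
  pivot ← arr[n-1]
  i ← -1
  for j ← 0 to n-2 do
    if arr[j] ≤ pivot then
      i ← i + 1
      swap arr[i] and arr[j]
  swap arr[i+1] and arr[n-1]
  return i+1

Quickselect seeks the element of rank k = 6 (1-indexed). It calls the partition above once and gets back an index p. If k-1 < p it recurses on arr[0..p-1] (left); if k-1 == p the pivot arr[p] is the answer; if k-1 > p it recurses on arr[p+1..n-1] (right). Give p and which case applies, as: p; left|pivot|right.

5; pivot

pivot=6, i=-1
j=0: 6≤6, i=0, swap(0,0) ⇒ [6,7,5,4,4,5,7,6]
j=1: 7>6, skip
j=2: 5≤6, i=1, swap(1,2) ⇒ [6,5,7,4,4,5,7,6]
j=3: 4≤6, i=2, swap(2,3) ⇒ [6,5,4,7,4,5,7,6]
j=4: 4≤6, i=3, swap(3,4) ⇒ [6,5,4,4,7,5,7,6]
j=5: 5≤6, i=4, swap(4,5) ⇒ [6,5,4,4,5,7,7,6]
j=6: 7>6, skip
swap(5,7) ⇒ [6,5,4,4,5,6,7,7]; return 5
p = 5; k-1 = 5 == 5 ⇒ pivot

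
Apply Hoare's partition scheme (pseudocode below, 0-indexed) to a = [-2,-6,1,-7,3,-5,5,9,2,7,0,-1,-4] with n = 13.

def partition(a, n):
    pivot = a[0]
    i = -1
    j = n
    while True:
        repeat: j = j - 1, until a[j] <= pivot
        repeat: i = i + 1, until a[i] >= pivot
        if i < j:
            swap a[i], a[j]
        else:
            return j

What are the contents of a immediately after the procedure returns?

pivot=-2
j stops at 12 (-4), i stops at 0 (-2); swap ⇒ [-4,-6,1,-7,3,-5,5,9,2,7,0,-1,-2]
j stops at 5 (-5), i stops at 2 (1); swap ⇒ [-4,-6,-5,-7,3,1,5,9,2,7,0,-1,-2]
j stops at 3, i stops at 4; i≥j ⇒ return 3. a=[-4,-6,-5,-7,3,1,5,9,2,7,0,-1,-2]

[-4,-6,-5,-7,3,1,5,9,2,7,0,-1,-2]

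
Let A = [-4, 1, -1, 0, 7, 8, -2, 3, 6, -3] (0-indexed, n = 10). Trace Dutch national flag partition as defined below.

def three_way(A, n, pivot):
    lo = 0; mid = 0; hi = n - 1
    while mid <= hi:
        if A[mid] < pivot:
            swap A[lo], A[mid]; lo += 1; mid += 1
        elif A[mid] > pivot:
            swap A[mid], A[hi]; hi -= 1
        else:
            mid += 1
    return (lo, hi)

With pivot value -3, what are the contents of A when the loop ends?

[-4, -3, 0, 7, 8, -2, 3, 6, -1, 1]

pivot = -3; lo=0, mid=0, hi=9
A[mid]=-4<-3: swap A[0],A[0]; lo=1,mid=1 → [-4, 1, -1, 0, 7, 8, -2, 3, 6, -3]
A[mid]=1>-3: swap A[1],A[9]; hi=8 → [-4, -3, -1, 0, 7, 8, -2, 3, 6, 1]
A[mid]=-3=-3: mid=2
A[mid]=-1>-3: swap A[2],A[8]; hi=7 → [-4, -3, 6, 0, 7, 8, -2, 3, -1, 1]
A[mid]=6>-3: swap A[2],A[7]; hi=6 → [-4, -3, 3, 0, 7, 8, -2, 6, -1, 1]
A[mid]=3>-3: swap A[2],A[6]; hi=5 → [-4, -3, -2, 0, 7, 8, 3, 6, -1, 1]
A[mid]=-2>-3: swap A[2],A[5]; hi=4 → [-4, -3, 8, 0, 7, -2, 3, 6, -1, 1]
A[mid]=8>-3: swap A[2],A[4]; hi=3 → [-4, -3, 7, 0, 8, -2, 3, 6, -1, 1]
A[mid]=7>-3: swap A[2],A[3]; hi=2 → [-4, -3, 0, 7, 8, -2, 3, 6, -1, 1]
A[mid]=0>-3: swap A[2],A[2]; hi=1 → [-4, -3, 0, 7, 8, -2, 3, 6, -1, 1]
end: lo=1, hi=1; A = [-4, -3, 0, 7, 8, -2, 3, 6, -1, 1]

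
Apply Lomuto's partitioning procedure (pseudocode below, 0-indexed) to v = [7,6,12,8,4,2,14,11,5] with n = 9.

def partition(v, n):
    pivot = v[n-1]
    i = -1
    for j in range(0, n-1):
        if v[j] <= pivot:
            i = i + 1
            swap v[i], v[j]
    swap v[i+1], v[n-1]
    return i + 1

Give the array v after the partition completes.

[4,2,5,8,7,6,14,11,12]

pivot=5, i=-1
j=0: 7>5, skip
j=1: 6>5, skip
j=2: 12>5, skip
j=3: 8>5, skip
j=4: 4≤5, i=0, swap(0,4) ⇒ [4,6,12,8,7,2,14,11,5]
j=5: 2≤5, i=1, swap(1,5) ⇒ [4,2,12,8,7,6,14,11,5]
j=6: 14>5, skip
j=7: 11>5, skip
swap(2,8) ⇒ [4,2,5,8,7,6,14,11,12]; return 2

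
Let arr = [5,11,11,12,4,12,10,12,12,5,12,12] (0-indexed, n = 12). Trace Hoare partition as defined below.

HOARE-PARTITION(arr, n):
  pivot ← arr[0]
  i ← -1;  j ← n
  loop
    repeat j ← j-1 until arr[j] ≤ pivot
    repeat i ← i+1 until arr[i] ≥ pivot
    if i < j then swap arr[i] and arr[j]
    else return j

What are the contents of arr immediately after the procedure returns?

[5,4,11,12,11,12,10,12,12,5,12,12]

pivot=5
j stops at 9 (5), i stops at 0 (5); swap ⇒ [5,11,11,12,4,12,10,12,12,5,12,12]
j stops at 4 (4), i stops at 1 (11); swap ⇒ [5,4,11,12,11,12,10,12,12,5,12,12]
j stops at 1, i stops at 2; i≥j ⇒ return 1. arr=[5,4,11,12,11,12,10,12,12,5,12,12]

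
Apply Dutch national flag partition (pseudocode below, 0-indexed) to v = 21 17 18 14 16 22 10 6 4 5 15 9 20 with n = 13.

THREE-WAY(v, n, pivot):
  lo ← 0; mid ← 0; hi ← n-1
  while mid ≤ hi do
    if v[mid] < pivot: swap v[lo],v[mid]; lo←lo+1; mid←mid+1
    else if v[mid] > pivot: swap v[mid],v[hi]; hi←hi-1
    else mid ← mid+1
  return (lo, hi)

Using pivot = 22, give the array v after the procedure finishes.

pivot = 22; lo=0, mid=0, hi=12
v[mid]=21<22: swap v[0],v[0]; lo=1,mid=1 → 21 17 18 14 16 22 10 6 4 5 15 9 20
v[mid]=17<22: swap v[1],v[1]; lo=2,mid=2 → 21 17 18 14 16 22 10 6 4 5 15 9 20
v[mid]=18<22: swap v[2],v[2]; lo=3,mid=3 → 21 17 18 14 16 22 10 6 4 5 15 9 20
v[mid]=14<22: swap v[3],v[3]; lo=4,mid=4 → 21 17 18 14 16 22 10 6 4 5 15 9 20
v[mid]=16<22: swap v[4],v[4]; lo=5,mid=5 → 21 17 18 14 16 22 10 6 4 5 15 9 20
v[mid]=22=22: mid=6
v[mid]=10<22: swap v[5],v[6]; lo=6,mid=7 → 21 17 18 14 16 10 22 6 4 5 15 9 20
v[mid]=6<22: swap v[6],v[7]; lo=7,mid=8 → 21 17 18 14 16 10 6 22 4 5 15 9 20
v[mid]=4<22: swap v[7],v[8]; lo=8,mid=9 → 21 17 18 14 16 10 6 4 22 5 15 9 20
v[mid]=5<22: swap v[8],v[9]; lo=9,mid=10 → 21 17 18 14 16 10 6 4 5 22 15 9 20
v[mid]=15<22: swap v[9],v[10]; lo=10,mid=11 → 21 17 18 14 16 10 6 4 5 15 22 9 20
v[mid]=9<22: swap v[10],v[11]; lo=11,mid=12 → 21 17 18 14 16 10 6 4 5 15 9 22 20
v[mid]=20<22: swap v[11],v[12]; lo=12,mid=13 → 21 17 18 14 16 10 6 4 5 15 9 20 22
end: lo=12, hi=12; v = 21 17 18 14 16 10 6 4 5 15 9 20 22

21 17 18 14 16 10 6 4 5 15 9 20 22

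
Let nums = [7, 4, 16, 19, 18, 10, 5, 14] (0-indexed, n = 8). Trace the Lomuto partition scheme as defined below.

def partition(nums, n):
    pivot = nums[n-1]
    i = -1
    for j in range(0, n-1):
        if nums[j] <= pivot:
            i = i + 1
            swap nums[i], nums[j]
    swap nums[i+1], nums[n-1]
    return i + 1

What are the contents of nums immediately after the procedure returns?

pivot=14, i=-1
j=0: 7≤14, i=0, swap(0,0) ⇒ [7, 4, 16, 19, 18, 10, 5, 14]
j=1: 4≤14, i=1, swap(1,1) ⇒ [7, 4, 16, 19, 18, 10, 5, 14]
j=2: 16>14, skip
j=3: 19>14, skip
j=4: 18>14, skip
j=5: 10≤14, i=2, swap(2,5) ⇒ [7, 4, 10, 19, 18, 16, 5, 14]
j=6: 5≤14, i=3, swap(3,6) ⇒ [7, 4, 10, 5, 18, 16, 19, 14]
swap(4,7) ⇒ [7, 4, 10, 5, 14, 16, 19, 18]; return 4

[7, 4, 10, 5, 14, 16, 19, 18]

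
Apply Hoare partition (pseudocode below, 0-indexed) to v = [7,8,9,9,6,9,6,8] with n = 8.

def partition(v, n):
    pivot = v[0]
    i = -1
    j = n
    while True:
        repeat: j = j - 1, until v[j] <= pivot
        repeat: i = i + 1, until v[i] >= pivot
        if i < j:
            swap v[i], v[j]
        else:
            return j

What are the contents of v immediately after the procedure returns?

pivot=7
j stops at 6 (6), i stops at 0 (7); swap ⇒ [6,8,9,9,6,9,7,8]
j stops at 4 (6), i stops at 1 (8); swap ⇒ [6,6,9,9,8,9,7,8]
j stops at 1, i stops at 2; i≥j ⇒ return 1. v=[6,6,9,9,8,9,7,8]

[6,6,9,9,8,9,7,8]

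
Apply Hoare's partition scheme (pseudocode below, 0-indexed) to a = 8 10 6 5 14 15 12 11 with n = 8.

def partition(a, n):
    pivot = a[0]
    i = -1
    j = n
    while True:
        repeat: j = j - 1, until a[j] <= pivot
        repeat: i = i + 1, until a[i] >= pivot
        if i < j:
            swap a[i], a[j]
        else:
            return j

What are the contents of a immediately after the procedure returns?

pivot=8
j stops at 3 (5), i stops at 0 (8); swap ⇒ 5 10 6 8 14 15 12 11
j stops at 2 (6), i stops at 1 (10); swap ⇒ 5 6 10 8 14 15 12 11
j stops at 1, i stops at 2; i≥j ⇒ return 1. a=5 6 10 8 14 15 12 11

5 6 10 8 14 15 12 11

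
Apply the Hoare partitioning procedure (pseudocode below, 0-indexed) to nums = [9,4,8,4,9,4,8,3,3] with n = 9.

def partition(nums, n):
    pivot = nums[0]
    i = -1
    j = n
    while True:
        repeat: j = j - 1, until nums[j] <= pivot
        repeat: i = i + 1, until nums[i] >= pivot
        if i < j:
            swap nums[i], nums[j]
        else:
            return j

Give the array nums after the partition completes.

pivot = nums[0] = 9; i = -1, j = 9
j→8 (nums[8]=3≤9), i→0 (nums[0]=9≥9); i<j, swap → [3,4,8,4,9,4,8,3,9]
j→7 (nums[7]=3≤9), i→4 (nums[4]=9≥9); i<j, swap → [3,4,8,4,3,4,8,9,9]
j→6, i→7; i≥j, return j=6. nums = [3,4,8,4,3,4,8,9,9]

[3,4,8,4,3,4,8,9,9]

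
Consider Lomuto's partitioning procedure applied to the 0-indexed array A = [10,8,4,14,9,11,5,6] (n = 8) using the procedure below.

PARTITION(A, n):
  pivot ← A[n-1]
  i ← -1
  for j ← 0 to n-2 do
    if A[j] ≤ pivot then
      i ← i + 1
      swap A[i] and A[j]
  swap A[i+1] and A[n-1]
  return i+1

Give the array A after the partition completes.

[4,5,6,14,9,11,8,10]

pivot=6, i=-1
j=0: 10>6, skip
j=1: 8>6, skip
j=2: 4≤6, i=0, swap(0,2) ⇒ [4,8,10,14,9,11,5,6]
j=3: 14>6, skip
j=4: 9>6, skip
j=5: 11>6, skip
j=6: 5≤6, i=1, swap(1,6) ⇒ [4,5,10,14,9,11,8,6]
swap(2,7) ⇒ [4,5,6,14,9,11,8,10]; return 2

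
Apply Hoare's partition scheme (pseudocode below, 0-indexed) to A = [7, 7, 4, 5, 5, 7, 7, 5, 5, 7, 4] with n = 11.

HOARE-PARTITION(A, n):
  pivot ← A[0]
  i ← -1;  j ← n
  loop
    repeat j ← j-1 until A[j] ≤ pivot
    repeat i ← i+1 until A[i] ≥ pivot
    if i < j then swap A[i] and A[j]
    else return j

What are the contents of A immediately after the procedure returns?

pivot = A[0] = 7; i = -1, j = 11
j→10 (A[10]=4≤7), i→0 (A[0]=7≥7); i<j, swap → [4, 7, 4, 5, 5, 7, 7, 5, 5, 7, 7]
j→9 (A[9]=7≤7), i→1 (A[1]=7≥7); i<j, swap → [4, 7, 4, 5, 5, 7, 7, 5, 5, 7, 7]
j→8 (A[8]=5≤7), i→5 (A[5]=7≥7); i<j, swap → [4, 7, 4, 5, 5, 5, 7, 5, 7, 7, 7]
j→7 (A[7]=5≤7), i→6 (A[6]=7≥7); i<j, swap → [4, 7, 4, 5, 5, 5, 5, 7, 7, 7, 7]
j→6, i→7; i≥j, return j=6. A = [4, 7, 4, 5, 5, 5, 5, 7, 7, 7, 7]

[4, 7, 4, 5, 5, 5, 5, 7, 7, 7, 7]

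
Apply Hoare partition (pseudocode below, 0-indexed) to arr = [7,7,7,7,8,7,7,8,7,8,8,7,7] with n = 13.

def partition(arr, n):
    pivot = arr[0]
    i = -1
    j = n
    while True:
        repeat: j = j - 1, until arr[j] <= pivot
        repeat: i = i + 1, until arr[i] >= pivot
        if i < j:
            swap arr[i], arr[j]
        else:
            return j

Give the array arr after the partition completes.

[7,7,7,7,7,8,7,8,7,8,8,7,7]

pivot=7
j stops at 12 (7), i stops at 0 (7); swap ⇒ [7,7,7,7,8,7,7,8,7,8,8,7,7]
j stops at 11 (7), i stops at 1 (7); swap ⇒ [7,7,7,7,8,7,7,8,7,8,8,7,7]
j stops at 8 (7), i stops at 2 (7); swap ⇒ [7,7,7,7,8,7,7,8,7,8,8,7,7]
j stops at 6 (7), i stops at 3 (7); swap ⇒ [7,7,7,7,8,7,7,8,7,8,8,7,7]
j stops at 5 (7), i stops at 4 (8); swap ⇒ [7,7,7,7,7,8,7,8,7,8,8,7,7]
j stops at 4, i stops at 5; i≥j ⇒ return 4. arr=[7,7,7,7,7,8,7,8,7,8,8,7,7]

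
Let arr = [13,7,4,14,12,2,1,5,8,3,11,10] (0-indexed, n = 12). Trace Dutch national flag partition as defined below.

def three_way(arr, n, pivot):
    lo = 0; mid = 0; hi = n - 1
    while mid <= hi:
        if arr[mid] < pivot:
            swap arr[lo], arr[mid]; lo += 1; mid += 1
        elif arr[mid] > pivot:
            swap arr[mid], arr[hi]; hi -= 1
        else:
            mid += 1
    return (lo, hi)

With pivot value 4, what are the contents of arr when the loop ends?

[3,1,2,4,12,14,5,8,7,11,10,13]

lo=0 mid=0 hi=11
13>4: swap(0,11), hi=10 ⇒ [10,7,4,14,12,2,1,5,8,3,11,13]
10>4: swap(0,10), hi=9 ⇒ [11,7,4,14,12,2,1,5,8,3,10,13]
11>4: swap(0,9), hi=8 ⇒ [3,7,4,14,12,2,1,5,8,11,10,13]
3<4: swap(0,0), lo=1 mid=1 ⇒ [3,7,4,14,12,2,1,5,8,11,10,13]
7>4: swap(1,8), hi=7 ⇒ [3,8,4,14,12,2,1,5,7,11,10,13]
8>4: swap(1,7), hi=6 ⇒ [3,5,4,14,12,2,1,8,7,11,10,13]
5>4: swap(1,6), hi=5 ⇒ [3,1,4,14,12,2,5,8,7,11,10,13]
1<4: swap(1,1), lo=2 mid=2 ⇒ [3,1,4,14,12,2,5,8,7,11,10,13]
4=4: mid=3
14>4: swap(3,5), hi=4 ⇒ [3,1,4,2,12,14,5,8,7,11,10,13]
2<4: swap(2,3), lo=3 mid=4 ⇒ [3,1,2,4,12,14,5,8,7,11,10,13]
12>4: swap(4,4), hi=3 ⇒ [3,1,2,4,12,14,5,8,7,11,10,13]
done. lo=3 hi=3; arr=[3,1,2,4,12,14,5,8,7,11,10,13]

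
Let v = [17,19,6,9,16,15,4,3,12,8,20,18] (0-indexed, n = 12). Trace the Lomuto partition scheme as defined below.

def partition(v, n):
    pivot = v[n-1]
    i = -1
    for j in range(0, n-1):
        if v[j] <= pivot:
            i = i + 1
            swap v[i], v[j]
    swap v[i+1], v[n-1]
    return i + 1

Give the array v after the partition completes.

[17,6,9,16,15,4,3,12,8,18,20,19]

pivot=18, i=-1
j=0: 17≤18, i=0, swap(0,0) ⇒ [17,19,6,9,16,15,4,3,12,8,20,18]
j=1: 19>18, skip
j=2: 6≤18, i=1, swap(1,2) ⇒ [17,6,19,9,16,15,4,3,12,8,20,18]
j=3: 9≤18, i=2, swap(2,3) ⇒ [17,6,9,19,16,15,4,3,12,8,20,18]
j=4: 16≤18, i=3, swap(3,4) ⇒ [17,6,9,16,19,15,4,3,12,8,20,18]
j=5: 15≤18, i=4, swap(4,5) ⇒ [17,6,9,16,15,19,4,3,12,8,20,18]
j=6: 4≤18, i=5, swap(5,6) ⇒ [17,6,9,16,15,4,19,3,12,8,20,18]
j=7: 3≤18, i=6, swap(6,7) ⇒ [17,6,9,16,15,4,3,19,12,8,20,18]
j=8: 12≤18, i=7, swap(7,8) ⇒ [17,6,9,16,15,4,3,12,19,8,20,18]
j=9: 8≤18, i=8, swap(8,9) ⇒ [17,6,9,16,15,4,3,12,8,19,20,18]
j=10: 20>18, skip
swap(9,11) ⇒ [17,6,9,16,15,4,3,12,8,18,20,19]; return 9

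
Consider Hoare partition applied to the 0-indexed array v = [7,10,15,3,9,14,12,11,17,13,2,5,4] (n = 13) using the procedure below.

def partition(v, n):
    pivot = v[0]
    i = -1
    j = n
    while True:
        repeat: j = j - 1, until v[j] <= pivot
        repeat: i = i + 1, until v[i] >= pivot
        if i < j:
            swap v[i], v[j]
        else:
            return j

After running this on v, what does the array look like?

[4,5,2,3,9,14,12,11,17,13,15,10,7]

pivot = v[0] = 7; i = -1, j = 13
j→12 (v[12]=4≤7), i→0 (v[0]=7≥7); i<j, swap → [4,10,15,3,9,14,12,11,17,13,2,5,7]
j→11 (v[11]=5≤7), i→1 (v[1]=10≥7); i<j, swap → [4,5,15,3,9,14,12,11,17,13,2,10,7]
j→10 (v[10]=2≤7), i→2 (v[2]=15≥7); i<j, swap → [4,5,2,3,9,14,12,11,17,13,15,10,7]
j→3, i→4; i≥j, return j=3. v = [4,5,2,3,9,14,12,11,17,13,15,10,7]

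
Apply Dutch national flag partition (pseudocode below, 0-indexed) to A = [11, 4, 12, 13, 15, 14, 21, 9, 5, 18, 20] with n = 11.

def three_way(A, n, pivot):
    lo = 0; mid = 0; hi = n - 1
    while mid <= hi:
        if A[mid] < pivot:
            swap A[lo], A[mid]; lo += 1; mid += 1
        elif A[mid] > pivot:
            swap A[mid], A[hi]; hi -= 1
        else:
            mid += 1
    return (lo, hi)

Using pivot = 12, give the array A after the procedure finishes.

lo=0 mid=0 hi=10
11<12: swap(0,0), lo=1 mid=1 ⇒ [11, 4, 12, 13, 15, 14, 21, 9, 5, 18, 20]
4<12: swap(1,1), lo=2 mid=2 ⇒ [11, 4, 12, 13, 15, 14, 21, 9, 5, 18, 20]
12=12: mid=3
13>12: swap(3,10), hi=9 ⇒ [11, 4, 12, 20, 15, 14, 21, 9, 5, 18, 13]
20>12: swap(3,9), hi=8 ⇒ [11, 4, 12, 18, 15, 14, 21, 9, 5, 20, 13]
18>12: swap(3,8), hi=7 ⇒ [11, 4, 12, 5, 15, 14, 21, 9, 18, 20, 13]
5<12: swap(2,3), lo=3 mid=4 ⇒ [11, 4, 5, 12, 15, 14, 21, 9, 18, 20, 13]
15>12: swap(4,7), hi=6 ⇒ [11, 4, 5, 12, 9, 14, 21, 15, 18, 20, 13]
9<12: swap(3,4), lo=4 mid=5 ⇒ [11, 4, 5, 9, 12, 14, 21, 15, 18, 20, 13]
14>12: swap(5,6), hi=5 ⇒ [11, 4, 5, 9, 12, 21, 14, 15, 18, 20, 13]
21>12: swap(5,5), hi=4 ⇒ [11, 4, 5, 9, 12, 21, 14, 15, 18, 20, 13]
done. lo=4 hi=4; A=[11, 4, 5, 9, 12, 21, 14, 15, 18, 20, 13]

[11, 4, 5, 9, 12, 21, 14, 15, 18, 20, 13]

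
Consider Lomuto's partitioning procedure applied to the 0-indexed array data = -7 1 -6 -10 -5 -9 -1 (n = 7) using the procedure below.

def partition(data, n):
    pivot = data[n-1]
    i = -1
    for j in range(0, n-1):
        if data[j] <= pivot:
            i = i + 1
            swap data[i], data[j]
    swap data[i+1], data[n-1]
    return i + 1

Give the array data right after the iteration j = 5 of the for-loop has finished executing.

pivot = data[6] = -1; i = -1
j=0: data[0]=-7 ≤ -1 → i=0, swap data[0],data[0] (no change) → -7 1 -6 -10 -5 -9 -1
j=1: data[1]=1 > -1 → no swap
j=2: data[2]=-6 ≤ -1 → i=1, swap data[1],data[2] → -7 -6 1 -10 -5 -9 -1
j=3: data[3]=-10 ≤ -1 → i=2, swap data[2],data[3] → -7 -6 -10 1 -5 -9 -1
j=4: data[4]=-5 ≤ -1 → i=3, swap data[3],data[4] → -7 -6 -10 -5 1 -9 -1
j=5: data[5]=-9 ≤ -1 → i=4, swap data[4],data[5] → -7 -6 -10 -5 -9 1 -1
(after j=5) data = -7 -6 -10 -5 -9 1 -1

-7 -6 -10 -5 -9 1 -1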